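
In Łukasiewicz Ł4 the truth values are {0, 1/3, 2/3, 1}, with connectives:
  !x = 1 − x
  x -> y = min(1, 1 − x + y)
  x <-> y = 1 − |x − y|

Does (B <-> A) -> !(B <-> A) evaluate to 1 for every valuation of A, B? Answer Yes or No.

Counterexample: take A = 0, B = 0.
B <-> A = 0 <-> 0 = 1
!(B <-> A) = !1 = 0
(B <-> A) -> !(B <-> A) = 1 -> 0 = 0
This gives 0 ≠ 1.

No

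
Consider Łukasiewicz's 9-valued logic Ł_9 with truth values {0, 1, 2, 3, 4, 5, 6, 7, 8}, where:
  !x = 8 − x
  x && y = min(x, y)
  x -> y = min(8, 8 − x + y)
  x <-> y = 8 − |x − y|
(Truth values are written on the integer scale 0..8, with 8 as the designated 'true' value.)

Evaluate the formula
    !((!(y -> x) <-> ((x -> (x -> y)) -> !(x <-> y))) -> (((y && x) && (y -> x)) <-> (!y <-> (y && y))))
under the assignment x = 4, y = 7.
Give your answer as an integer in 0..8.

2

y -> x = 7 -> 4 = 5
!(y -> x) = !5 = 3
x -> y = 4 -> 7 = 8
x -> (x -> y) = 4 -> 8 = 8
x <-> y = 4 <-> 7 = 5
!(x <-> y) = !5 = 3
(x -> (x -> y)) -> !(x <-> y) = 8 -> 3 = 3
!(y -> x) <-> ((x -> (x -> y)) -> !(x <-> y)) = 3 <-> 3 = 8
y && x = 7 && 4 = 4
y -> x = 7 -> 4 = 5
(y && x) && (y -> x) = 4 && 5 = 4
!y = !7 = 1
y && y = 7 && 7 = 7
!y <-> (y && y) = 1 <-> 7 = 2
((y && x) && (y -> x)) <-> (!y <-> (y && y)) = 4 <-> 2 = 6
(!(y -> x) <-> ((x -> (x -> y)) -> !(x <-> y))) -> (((y && x) && (y -> x)) <-> (!y <-> (y && y))) = 8 -> 6 = 6
!((!(y -> x) <-> ((x -> (x -> y)) -> !(x <-> y))) -> (((y && x) && (y -> x)) <-> (!y <-> (y && y)))) = !6 = 2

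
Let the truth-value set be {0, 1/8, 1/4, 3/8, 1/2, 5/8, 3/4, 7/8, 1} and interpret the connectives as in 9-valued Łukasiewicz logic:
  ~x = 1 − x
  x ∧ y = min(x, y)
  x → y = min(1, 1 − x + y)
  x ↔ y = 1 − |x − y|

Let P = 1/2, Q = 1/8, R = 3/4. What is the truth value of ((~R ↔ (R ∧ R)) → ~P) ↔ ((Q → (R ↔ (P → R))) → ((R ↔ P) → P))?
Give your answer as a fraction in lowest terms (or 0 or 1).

3/4

~R = ~3/4 = 1/4
R ∧ R = 3/4 ∧ 3/4 = 3/4
~R ↔ (R ∧ R) = 1/4 ↔ 3/4 = 1/2
~P = ~1/2 = 1/2
(~R ↔ (R ∧ R)) → ~P = 1/2 → 1/2 = 1
P → R = 1/2 → 3/4 = 1
R ↔ (P → R) = 3/4 ↔ 1 = 3/4
Q → (R ↔ (P → R)) = 1/8 → 3/4 = 1
R ↔ P = 3/4 ↔ 1/2 = 3/4
(R ↔ P) → P = 3/4 → 1/2 = 3/4
(Q → (R ↔ (P → R))) → ((R ↔ P) → P) = 1 → 3/4 = 3/4
((~R ↔ (R ∧ R)) → ~P) ↔ ((Q → (R ↔ (P → R))) → ((R ↔ P) → P)) = 1 ↔ 3/4 = 3/4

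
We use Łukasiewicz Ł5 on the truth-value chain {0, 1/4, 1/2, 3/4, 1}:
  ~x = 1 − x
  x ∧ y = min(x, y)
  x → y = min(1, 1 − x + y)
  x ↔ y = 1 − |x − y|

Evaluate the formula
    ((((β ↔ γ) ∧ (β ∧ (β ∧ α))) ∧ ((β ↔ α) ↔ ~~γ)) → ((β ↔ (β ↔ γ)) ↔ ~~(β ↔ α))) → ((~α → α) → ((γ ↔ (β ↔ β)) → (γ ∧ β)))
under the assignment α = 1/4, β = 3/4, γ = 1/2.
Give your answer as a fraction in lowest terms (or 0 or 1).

1

β ↔ γ = 3/4 ↔ 1/2 = 3/4
β ∧ α = 3/4 ∧ 1/4 = 1/4
β ∧ (β ∧ α) = 3/4 ∧ 1/4 = 1/4
(β ↔ γ) ∧ (β ∧ (β ∧ α)) = 3/4 ∧ 1/4 = 1/4
β ↔ α = 3/4 ↔ 1/4 = 1/2
~γ = ~1/2 = 1/2
~~γ = ~1/2 = 1/2
(β ↔ α) ↔ ~~γ = 1/2 ↔ 1/2 = 1
((β ↔ γ) ∧ (β ∧ (β ∧ α))) ∧ ((β ↔ α) ↔ ~~γ) = 1/4 ∧ 1 = 1/4
β ↔ γ = 3/4 ↔ 1/2 = 3/4
β ↔ (β ↔ γ) = 3/4 ↔ 3/4 = 1
β ↔ α = 3/4 ↔ 1/4 = 1/2
~(β ↔ α) = ~1/2 = 1/2
~~(β ↔ α) = ~1/2 = 1/2
(β ↔ (β ↔ γ)) ↔ ~~(β ↔ α) = 1 ↔ 1/2 = 1/2
(((β ↔ γ) ∧ (β ∧ (β ∧ α))) ∧ ((β ↔ α) ↔ ~~γ)) → ((β ↔ (β ↔ γ)) ↔ ~~(β ↔ α)) = 1/4 → 1/2 = 1
~α = ~1/4 = 3/4
~α → α = 3/4 → 1/4 = 1/2
β ↔ β = 3/4 ↔ 3/4 = 1
γ ↔ (β ↔ β) = 1/2 ↔ 1 = 1/2
γ ∧ β = 1/2 ∧ 3/4 = 1/2
(γ ↔ (β ↔ β)) → (γ ∧ β) = 1/2 → 1/2 = 1
(~α → α) → ((γ ↔ (β ↔ β)) → (γ ∧ β)) = 1/2 → 1 = 1
((((β ↔ γ) ∧ (β ∧ (β ∧ α))) ∧ ((β ↔ α) ↔ ~~γ)) → ((β ↔ (β ↔ γ)) ↔ ~~(β ↔ α))) → ((~α → α) → ((γ ↔ (β ↔ β)) → (γ ∧ β))) = 1 → 1 = 1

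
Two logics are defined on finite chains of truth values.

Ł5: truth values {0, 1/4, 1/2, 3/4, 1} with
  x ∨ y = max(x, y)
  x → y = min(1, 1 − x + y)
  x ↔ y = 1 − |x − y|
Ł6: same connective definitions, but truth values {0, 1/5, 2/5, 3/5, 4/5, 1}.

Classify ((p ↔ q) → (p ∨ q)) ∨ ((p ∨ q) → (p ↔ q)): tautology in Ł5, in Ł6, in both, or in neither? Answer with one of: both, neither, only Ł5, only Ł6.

In Ł5: every assignment gives 1 — tautology.
In Ł6: every assignment gives 1 — tautology.

both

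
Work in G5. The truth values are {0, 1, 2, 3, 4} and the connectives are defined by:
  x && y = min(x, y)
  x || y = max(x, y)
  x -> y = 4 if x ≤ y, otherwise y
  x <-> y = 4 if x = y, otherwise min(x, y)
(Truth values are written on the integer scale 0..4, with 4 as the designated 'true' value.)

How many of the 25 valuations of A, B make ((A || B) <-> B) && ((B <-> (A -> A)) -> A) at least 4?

5

value 4: 5 assignments (counts)
value 3: 2 assignments
value 2: 4 assignments
value 1: 6 assignments
value 0: 8 assignments
So 5 of the 25 assignments meet the threshold.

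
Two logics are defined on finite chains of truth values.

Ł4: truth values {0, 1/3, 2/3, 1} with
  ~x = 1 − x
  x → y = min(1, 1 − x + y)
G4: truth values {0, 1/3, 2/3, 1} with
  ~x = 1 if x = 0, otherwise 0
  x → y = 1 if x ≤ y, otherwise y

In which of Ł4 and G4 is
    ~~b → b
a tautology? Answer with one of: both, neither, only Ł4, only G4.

In Ł4: every assignment gives 1 — tautology.
In G4: at b = 1/3 the value is 1/3 — not a tautology.

only Ł4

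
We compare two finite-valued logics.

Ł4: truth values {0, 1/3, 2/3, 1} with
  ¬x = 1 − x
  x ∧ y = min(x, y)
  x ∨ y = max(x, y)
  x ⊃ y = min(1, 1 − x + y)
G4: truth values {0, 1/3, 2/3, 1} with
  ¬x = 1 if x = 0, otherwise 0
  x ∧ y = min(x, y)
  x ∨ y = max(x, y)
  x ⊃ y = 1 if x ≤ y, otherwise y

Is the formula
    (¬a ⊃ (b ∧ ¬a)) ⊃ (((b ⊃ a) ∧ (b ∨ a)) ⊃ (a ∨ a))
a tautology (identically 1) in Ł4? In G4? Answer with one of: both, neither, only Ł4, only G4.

only G4

In Ł4: at a = 1/3, b = 2/3 the value is 2/3 — not a tautology.
In G4: every assignment gives 1 — tautology.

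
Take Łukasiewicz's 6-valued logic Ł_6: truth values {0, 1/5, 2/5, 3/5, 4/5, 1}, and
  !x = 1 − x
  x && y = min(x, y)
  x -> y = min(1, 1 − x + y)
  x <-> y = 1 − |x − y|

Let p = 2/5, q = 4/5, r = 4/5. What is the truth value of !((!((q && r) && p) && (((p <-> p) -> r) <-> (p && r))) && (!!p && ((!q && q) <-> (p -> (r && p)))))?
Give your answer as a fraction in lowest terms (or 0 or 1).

q && r = 4/5 && 4/5 = 4/5
(q && r) && p = 4/5 && 2/5 = 2/5
!((q && r) && p) = !2/5 = 3/5
p <-> p = 2/5 <-> 2/5 = 1
(p <-> p) -> r = 1 -> 4/5 = 4/5
p && r = 2/5 && 4/5 = 2/5
((p <-> p) -> r) <-> (p && r) = 4/5 <-> 2/5 = 3/5
!((q && r) && p) && (((p <-> p) -> r) <-> (p && r)) = 3/5 && 3/5 = 3/5
!p = !2/5 = 3/5
!!p = !3/5 = 2/5
!q = !4/5 = 1/5
!q && q = 1/5 && 4/5 = 1/5
r && p = 4/5 && 2/5 = 2/5
p -> (r && p) = 2/5 -> 2/5 = 1
(!q && q) <-> (p -> (r && p)) = 1/5 <-> 1 = 1/5
!!p && ((!q && q) <-> (p -> (r && p))) = 2/5 && 1/5 = 1/5
(!((q && r) && p) && (((p <-> p) -> r) <-> (p && r))) && (!!p && ((!q && q) <-> (p -> (r && p)))) = 3/5 && 1/5 = 1/5
!((!((q && r) && p) && (((p <-> p) -> r) <-> (p && r))) && (!!p && ((!q && q) <-> (p -> (r && p))))) = !1/5 = 4/5

4/5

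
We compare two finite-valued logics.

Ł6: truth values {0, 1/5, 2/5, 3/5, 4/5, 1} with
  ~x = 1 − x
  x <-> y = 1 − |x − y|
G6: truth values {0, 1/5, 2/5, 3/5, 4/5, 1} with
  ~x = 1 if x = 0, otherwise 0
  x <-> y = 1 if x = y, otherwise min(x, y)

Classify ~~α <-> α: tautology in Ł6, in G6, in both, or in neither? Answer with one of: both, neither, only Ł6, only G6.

only Ł6

In Ł6: every assignment gives 1 — tautology.
In G6: at α = 1/5 the value is 1/5 — not a tautology.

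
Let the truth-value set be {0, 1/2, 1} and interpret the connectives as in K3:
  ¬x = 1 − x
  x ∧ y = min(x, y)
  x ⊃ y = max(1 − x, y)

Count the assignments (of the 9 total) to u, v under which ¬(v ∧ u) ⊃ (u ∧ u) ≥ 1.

3

u = 0, v = 0 ↦ 0  <
u = 0, v = 1/2 ↦ 0  <
u = 0, v = 1 ↦ 0  <
u = 1/2, v = 0 ↦ 1/2  <
u = 1/2, v = 1/2 ↦ 1/2  <
u = 1/2, v = 1 ↦ 1/2  <
u = 1, v = 0 ↦ 1  ≥
u = 1, v = 1/2 ↦ 1  ≥
u = 1, v = 1 ↦ 1  ≥
So 3 of the 9 assignments meet the threshold.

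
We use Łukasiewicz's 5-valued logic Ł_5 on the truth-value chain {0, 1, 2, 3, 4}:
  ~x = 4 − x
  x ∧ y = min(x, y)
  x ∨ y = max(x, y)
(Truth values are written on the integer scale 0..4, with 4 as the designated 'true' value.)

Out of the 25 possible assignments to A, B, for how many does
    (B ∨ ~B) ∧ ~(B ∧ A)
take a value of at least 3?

14

value 4: 6 assignments (counts)
value 3: 8 assignments (counts)
value 2: 7 assignments
value 1: 3 assignments
value 0: 1 assignment
So 14 of the 25 assignments meet the threshold.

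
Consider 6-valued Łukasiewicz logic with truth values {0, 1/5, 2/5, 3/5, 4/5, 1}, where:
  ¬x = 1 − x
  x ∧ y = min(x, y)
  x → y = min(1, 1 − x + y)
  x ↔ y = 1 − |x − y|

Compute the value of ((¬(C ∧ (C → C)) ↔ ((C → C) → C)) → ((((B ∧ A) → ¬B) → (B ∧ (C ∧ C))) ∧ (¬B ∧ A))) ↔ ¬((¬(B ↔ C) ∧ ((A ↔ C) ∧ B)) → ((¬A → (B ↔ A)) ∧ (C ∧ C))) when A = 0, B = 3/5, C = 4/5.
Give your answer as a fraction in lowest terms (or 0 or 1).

C → C = 4/5 → 4/5 = 1
C ∧ (C → C) = 4/5 ∧ 1 = 4/5
¬(C ∧ (C → C)) = ¬4/5 = 1/5
C → C = 4/5 → 4/5 = 1
(C → C) → C = 1 → 4/5 = 4/5
¬(C ∧ (C → C)) ↔ ((C → C) → C) = 1/5 ↔ 4/5 = 2/5
B ∧ A = 3/5 ∧ 0 = 0
¬B = ¬3/5 = 2/5
(B ∧ A) → ¬B = 0 → 2/5 = 1
C ∧ C = 4/5 ∧ 4/5 = 4/5
B ∧ (C ∧ C) = 3/5 ∧ 4/5 = 3/5
((B ∧ A) → ¬B) → (B ∧ (C ∧ C)) = 1 → 3/5 = 3/5
¬B = ¬3/5 = 2/5
¬B ∧ A = 2/5 ∧ 0 = 0
(((B ∧ A) → ¬B) → (B ∧ (C ∧ C))) ∧ (¬B ∧ A) = 3/5 ∧ 0 = 0
(¬(C ∧ (C → C)) ↔ ((C → C) → C)) → ((((B ∧ A) → ¬B) → (B ∧ (C ∧ C))) ∧ (¬B ∧ A)) = 2/5 → 0 = 3/5
B ↔ C = 3/5 ↔ 4/5 = 4/5
¬(B ↔ C) = ¬4/5 = 1/5
A ↔ C = 0 ↔ 4/5 = 1/5
(A ↔ C) ∧ B = 1/5 ∧ 3/5 = 1/5
¬(B ↔ C) ∧ ((A ↔ C) ∧ B) = 1/5 ∧ 1/5 = 1/5
¬A = ¬0 = 1
B ↔ A = 3/5 ↔ 0 = 2/5
¬A → (B ↔ A) = 1 → 2/5 = 2/5
C ∧ C = 4/5 ∧ 4/5 = 4/5
(¬A → (B ↔ A)) ∧ (C ∧ C) = 2/5 ∧ 4/5 = 2/5
(¬(B ↔ C) ∧ ((A ↔ C) ∧ B)) → ((¬A → (B ↔ A)) ∧ (C ∧ C)) = 1/5 → 2/5 = 1
¬((¬(B ↔ C) ∧ ((A ↔ C) ∧ B)) → ((¬A → (B ↔ A)) ∧ (C ∧ C))) = ¬1 = 0
((¬(C ∧ (C → C)) ↔ ((C → C) → C)) → ((((B ∧ A) → ¬B) → (B ∧ (C ∧ C))) ∧ (¬B ∧ A))) ↔ ¬((¬(B ↔ C) ∧ ((A ↔ C) ∧ B)) → ((¬A → (B ↔ A)) ∧ (C ∧ C))) = 3/5 ↔ 0 = 2/5

2/5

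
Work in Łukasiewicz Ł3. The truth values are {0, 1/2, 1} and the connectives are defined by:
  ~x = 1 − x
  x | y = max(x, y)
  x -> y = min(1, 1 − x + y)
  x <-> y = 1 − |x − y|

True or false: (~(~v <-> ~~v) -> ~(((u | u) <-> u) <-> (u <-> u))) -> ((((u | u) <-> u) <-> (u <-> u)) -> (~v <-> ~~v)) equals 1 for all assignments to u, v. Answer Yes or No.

u = 0, v = 0 ↦ 1
u = 0, v = 1/2 ↦ 1
u = 0, v = 1 ↦ 1
u = 1/2, v = 0 ↦ 1
u = 1/2, v = 1/2 ↦ 1
u = 1/2, v = 1 ↦ 1
u = 1, v = 0 ↦ 1
u = 1, v = 1/2 ↦ 1
u = 1, v = 1 ↦ 1
Every assignment gives a value ≥ 1.

Yes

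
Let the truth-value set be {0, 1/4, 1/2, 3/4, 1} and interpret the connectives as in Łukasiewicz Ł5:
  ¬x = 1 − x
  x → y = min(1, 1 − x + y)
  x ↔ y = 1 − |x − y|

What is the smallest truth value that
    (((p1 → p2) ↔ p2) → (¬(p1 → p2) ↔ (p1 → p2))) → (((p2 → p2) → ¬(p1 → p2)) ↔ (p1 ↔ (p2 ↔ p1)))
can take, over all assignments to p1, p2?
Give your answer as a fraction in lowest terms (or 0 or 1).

1/2

Take p1 = 1/2, p2 = 0:
p1 → p2 = 1/2 → 0 = 1/2
(p1 → p2) ↔ p2 = 1/2 ↔ 0 = 1/2
p1 → p2 = 1/2 → 0 = 1/2
¬(p1 → p2) = ¬1/2 = 1/2
p1 → p2 = 1/2 → 0 = 1/2
¬(p1 → p2) ↔ (p1 → p2) = 1/2 ↔ 1/2 = 1
((p1 → p2) ↔ p2) → (¬(p1 → p2) ↔ (p1 → p2)) = 1/2 → 1 = 1
p2 → p2 = 0 → 0 = 1
p1 → p2 = 1/2 → 0 = 1/2
¬(p1 → p2) = ¬1/2 = 1/2
(p2 → p2) → ¬(p1 → p2) = 1 → 1/2 = 1/2
p2 ↔ p1 = 0 ↔ 1/2 = 1/2
p1 ↔ (p2 ↔ p1) = 1/2 ↔ 1/2 = 1
((p2 → p2) → ¬(p1 → p2)) ↔ (p1 ↔ (p2 ↔ p1)) = 1/2 ↔ 1 = 1/2
(((p1 → p2) ↔ p2) → (¬(p1 → p2) ↔ (p1 → p2))) → (((p2 → p2) → ¬(p1 → p2)) ↔ (p1 ↔ (p2 ↔ p1))) = 1 → 1/2 = 1/2
No assignment yields a value below 1/2, so this is the minimum.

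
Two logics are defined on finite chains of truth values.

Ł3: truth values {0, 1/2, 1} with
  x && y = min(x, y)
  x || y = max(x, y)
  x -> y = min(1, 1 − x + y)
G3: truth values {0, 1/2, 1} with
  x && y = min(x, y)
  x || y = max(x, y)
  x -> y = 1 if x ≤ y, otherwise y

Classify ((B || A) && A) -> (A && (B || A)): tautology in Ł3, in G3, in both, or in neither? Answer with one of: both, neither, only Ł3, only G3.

In Ł3: every assignment gives 1 — tautology.
In G3: every assignment gives 1 — tautology.

both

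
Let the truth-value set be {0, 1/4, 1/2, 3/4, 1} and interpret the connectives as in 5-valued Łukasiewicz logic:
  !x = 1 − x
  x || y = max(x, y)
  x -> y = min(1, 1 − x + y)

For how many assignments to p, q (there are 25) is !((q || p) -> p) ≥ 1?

1

value 1: 1 assignment (counts)
value 3/4: 2 assignments
value 1/2: 3 assignments
value 1/4: 4 assignments
value 0: 15 assignments
So 1 of the 25 assignments meets the threshold.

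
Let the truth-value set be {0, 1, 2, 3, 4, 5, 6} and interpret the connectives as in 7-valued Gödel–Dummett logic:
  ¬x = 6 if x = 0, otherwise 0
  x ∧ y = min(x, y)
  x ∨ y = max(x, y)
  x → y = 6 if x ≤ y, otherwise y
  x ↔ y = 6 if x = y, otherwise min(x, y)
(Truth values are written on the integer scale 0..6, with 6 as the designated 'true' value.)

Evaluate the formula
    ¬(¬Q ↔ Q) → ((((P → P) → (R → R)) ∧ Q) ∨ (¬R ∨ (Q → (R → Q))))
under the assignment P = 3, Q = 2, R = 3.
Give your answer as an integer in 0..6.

6

¬Q = ¬2 = 0
¬Q ↔ Q = 0 ↔ 2 = 0
¬(¬Q ↔ Q) = ¬0 = 6
P → P = 3 → 3 = 6
R → R = 3 → 3 = 6
(P → P) → (R → R) = 6 → 6 = 6
((P → P) → (R → R)) ∧ Q = 6 ∧ 2 = 2
¬R = ¬3 = 0
R → Q = 3 → 2 = 2
Q → (R → Q) = 2 → 2 = 6
¬R ∨ (Q → (R → Q)) = 0 ∨ 6 = 6
(((P → P) → (R → R)) ∧ Q) ∨ (¬R ∨ (Q → (R → Q))) = 2 ∨ 6 = 6
¬(¬Q ↔ Q) → ((((P → P) → (R → R)) ∧ Q) ∨ (¬R ∨ (Q → (R → Q)))) = 6 → 6 = 6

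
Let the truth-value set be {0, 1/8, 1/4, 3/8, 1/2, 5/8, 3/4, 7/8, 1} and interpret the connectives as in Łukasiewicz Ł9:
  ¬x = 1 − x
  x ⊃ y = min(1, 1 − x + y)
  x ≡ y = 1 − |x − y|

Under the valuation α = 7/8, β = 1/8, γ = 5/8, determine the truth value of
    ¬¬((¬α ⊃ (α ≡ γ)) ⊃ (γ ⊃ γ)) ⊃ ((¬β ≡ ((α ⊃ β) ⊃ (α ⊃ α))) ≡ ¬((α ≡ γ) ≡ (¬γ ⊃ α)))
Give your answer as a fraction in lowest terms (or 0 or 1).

3/8

¬α = ¬7/8 = 1/8
α ≡ γ = 7/8 ≡ 5/8 = 3/4
¬α ⊃ (α ≡ γ) = 1/8 ⊃ 3/4 = 1
γ ⊃ γ = 5/8 ⊃ 5/8 = 1
(¬α ⊃ (α ≡ γ)) ⊃ (γ ⊃ γ) = 1 ⊃ 1 = 1
¬((¬α ⊃ (α ≡ γ)) ⊃ (γ ⊃ γ)) = ¬1 = 0
¬¬((¬α ⊃ (α ≡ γ)) ⊃ (γ ⊃ γ)) = ¬0 = 1
¬β = ¬1/8 = 7/8
α ⊃ β = 7/8 ⊃ 1/8 = 1/4
α ⊃ α = 7/8 ⊃ 7/8 = 1
(α ⊃ β) ⊃ (α ⊃ α) = 1/4 ⊃ 1 = 1
¬β ≡ ((α ⊃ β) ⊃ (α ⊃ α)) = 7/8 ≡ 1 = 7/8
α ≡ γ = 7/8 ≡ 5/8 = 3/4
¬γ = ¬5/8 = 3/8
¬γ ⊃ α = 3/8 ⊃ 7/8 = 1
(α ≡ γ) ≡ (¬γ ⊃ α) = 3/4 ≡ 1 = 3/4
¬((α ≡ γ) ≡ (¬γ ⊃ α)) = ¬3/4 = 1/4
(¬β ≡ ((α ⊃ β) ⊃ (α ⊃ α))) ≡ ¬((α ≡ γ) ≡ (¬γ ⊃ α)) = 7/8 ≡ 1/4 = 3/8
¬¬((¬α ⊃ (α ≡ γ)) ⊃ (γ ⊃ γ)) ⊃ ((¬β ≡ ((α ⊃ β) ⊃ (α ⊃ α))) ≡ ¬((α ≡ γ) ≡ (¬γ ⊃ α))) = 1 ⊃ 3/8 = 3/8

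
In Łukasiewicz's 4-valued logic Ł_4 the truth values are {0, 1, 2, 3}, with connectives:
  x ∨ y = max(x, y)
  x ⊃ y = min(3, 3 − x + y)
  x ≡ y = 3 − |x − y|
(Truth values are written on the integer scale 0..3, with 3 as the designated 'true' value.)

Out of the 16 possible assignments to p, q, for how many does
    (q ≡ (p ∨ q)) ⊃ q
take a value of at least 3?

7

p = 0, q = 0 ↦ 0  <
p = 0, q = 1 ↦ 1  <
p = 0, q = 2 ↦ 2  <
p = 0, q = 3 ↦ 3  ≥
p = 1, q = 0 ↦ 1  <
p = 1, q = 1 ↦ 1  <
p = 1, q = 2 ↦ 2  <
p = 1, q = 3 ↦ 3  ≥
p = 2, q = 0 ↦ 2  <
p = 2, q = 1 ↦ 2  <
p = 2, q = 2 ↦ 2  <
p = 2, q = 3 ↦ 3  ≥
p = 3, q = 0 ↦ 3  ≥
p = 3, q = 1 ↦ 3  ≥
p = 3, q = 2 ↦ 3  ≥
p = 3, q = 3 ↦ 3  ≥
So 7 of the 16 assignments meet the threshold.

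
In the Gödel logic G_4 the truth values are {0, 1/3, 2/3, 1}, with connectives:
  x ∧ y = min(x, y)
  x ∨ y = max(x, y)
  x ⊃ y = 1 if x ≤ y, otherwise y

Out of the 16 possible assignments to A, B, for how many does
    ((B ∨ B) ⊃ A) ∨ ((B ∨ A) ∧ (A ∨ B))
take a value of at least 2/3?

15

A = 0, B = 0 ↦ 1  ≥
A = 0, B = 1/3 ↦ 1/3  <
A = 0, B = 2/3 ↦ 2/3  ≥
A = 0, B = 1 ↦ 1  ≥
A = 1/3, B = 0 ↦ 1  ≥
A = 1/3, B = 1/3 ↦ 1  ≥
A = 1/3, B = 2/3 ↦ 2/3  ≥
A = 1/3, B = 1 ↦ 1  ≥
A = 2/3, B = 0 ↦ 1  ≥
A = 2/3, B = 1/3 ↦ 1  ≥
A = 2/3, B = 2/3 ↦ 1  ≥
A = 2/3, B = 1 ↦ 1  ≥
A = 1, B = 0 ↦ 1  ≥
A = 1, B = 1/3 ↦ 1  ≥
A = 1, B = 2/3 ↦ 1  ≥
A = 1, B = 1 ↦ 1  ≥
So 15 of the 16 assignments meet the threshold.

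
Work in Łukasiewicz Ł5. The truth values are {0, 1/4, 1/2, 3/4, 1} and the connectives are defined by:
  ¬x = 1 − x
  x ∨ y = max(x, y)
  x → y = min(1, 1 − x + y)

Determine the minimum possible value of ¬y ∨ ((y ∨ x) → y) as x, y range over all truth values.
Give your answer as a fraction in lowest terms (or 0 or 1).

1/2

Take x = 1, y = 1/2:
¬y = ¬1/2 = 1/2
y ∨ x = 1/2 ∨ 1 = 1
(y ∨ x) → y = 1 → 1/2 = 1/2
¬y ∨ ((y ∨ x) → y) = 1/2 ∨ 1/2 = 1/2
No assignment yields a value below 1/2, so this is the minimum.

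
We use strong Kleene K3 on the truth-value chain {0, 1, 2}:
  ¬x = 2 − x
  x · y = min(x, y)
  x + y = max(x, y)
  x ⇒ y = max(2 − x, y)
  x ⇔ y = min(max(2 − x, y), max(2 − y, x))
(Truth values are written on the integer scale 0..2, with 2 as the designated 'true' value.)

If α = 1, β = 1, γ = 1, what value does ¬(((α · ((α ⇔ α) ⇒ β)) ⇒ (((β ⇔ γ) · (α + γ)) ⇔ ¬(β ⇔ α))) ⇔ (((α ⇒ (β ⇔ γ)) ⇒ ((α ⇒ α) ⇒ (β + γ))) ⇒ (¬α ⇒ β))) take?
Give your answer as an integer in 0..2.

1

α ⇔ α = 1 ⇔ 1 = 1
(α ⇔ α) ⇒ β = 1 ⇒ 1 = 1
α · ((α ⇔ α) ⇒ β) = 1 · 1 = 1
β ⇔ γ = 1 ⇔ 1 = 1
α + γ = 1 + 1 = 1
(β ⇔ γ) · (α + γ) = 1 · 1 = 1
β ⇔ α = 1 ⇔ 1 = 1
¬(β ⇔ α) = ¬1 = 1
((β ⇔ γ) · (α + γ)) ⇔ ¬(β ⇔ α) = 1 ⇔ 1 = 1
(α · ((α ⇔ α) ⇒ β)) ⇒ (((β ⇔ γ) · (α + γ)) ⇔ ¬(β ⇔ α)) = 1 ⇒ 1 = 1
β ⇔ γ = 1 ⇔ 1 = 1
α ⇒ (β ⇔ γ) = 1 ⇒ 1 = 1
α ⇒ α = 1 ⇒ 1 = 1
β + γ = 1 + 1 = 1
(α ⇒ α) ⇒ (β + γ) = 1 ⇒ 1 = 1
(α ⇒ (β ⇔ γ)) ⇒ ((α ⇒ α) ⇒ (β + γ)) = 1 ⇒ 1 = 1
¬α = ¬1 = 1
¬α ⇒ β = 1 ⇒ 1 = 1
((α ⇒ (β ⇔ γ)) ⇒ ((α ⇒ α) ⇒ (β + γ))) ⇒ (¬α ⇒ β) = 1 ⇒ 1 = 1
((α · ((α ⇔ α) ⇒ β)) ⇒ (((β ⇔ γ) · (α + γ)) ⇔ ¬(β ⇔ α))) ⇔ (((α ⇒ (β ⇔ γ)) ⇒ ((α ⇒ α) ⇒ (β + γ))) ⇒ (¬α ⇒ β)) = 1 ⇔ 1 = 1
¬(((α · ((α ⇔ α) ⇒ β)) ⇒ (((β ⇔ γ) · (α + γ)) ⇔ ¬(β ⇔ α))) ⇔ (((α ⇒ (β ⇔ γ)) ⇒ ((α ⇒ α) ⇒ (β + γ))) ⇒ (¬α ⇒ β))) = ¬1 = 1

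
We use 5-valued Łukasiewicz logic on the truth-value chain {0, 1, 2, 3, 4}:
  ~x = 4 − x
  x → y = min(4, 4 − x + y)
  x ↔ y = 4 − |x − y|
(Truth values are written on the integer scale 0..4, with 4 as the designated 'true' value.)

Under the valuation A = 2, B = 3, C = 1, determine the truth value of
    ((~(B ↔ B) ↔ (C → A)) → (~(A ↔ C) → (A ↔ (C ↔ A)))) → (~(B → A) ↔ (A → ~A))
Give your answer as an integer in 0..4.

1

B ↔ B = 3 ↔ 3 = 4
~(B ↔ B) = ~4 = 0
C → A = 1 → 2 = 4
~(B ↔ B) ↔ (C → A) = 0 ↔ 4 = 0
A ↔ C = 2 ↔ 1 = 3
~(A ↔ C) = ~3 = 1
C ↔ A = 1 ↔ 2 = 3
A ↔ (C ↔ A) = 2 ↔ 3 = 3
~(A ↔ C) → (A ↔ (C ↔ A)) = 1 → 3 = 4
(~(B ↔ B) ↔ (C → A)) → (~(A ↔ C) → (A ↔ (C ↔ A))) = 0 → 4 = 4
B → A = 3 → 2 = 3
~(B → A) = ~3 = 1
~A = ~2 = 2
A → ~A = 2 → 2 = 4
~(B → A) ↔ (A → ~A) = 1 ↔ 4 = 1
((~(B ↔ B) ↔ (C → A)) → (~(A ↔ C) → (A ↔ (C ↔ A)))) → (~(B → A) ↔ (A → ~A)) = 4 → 1 = 1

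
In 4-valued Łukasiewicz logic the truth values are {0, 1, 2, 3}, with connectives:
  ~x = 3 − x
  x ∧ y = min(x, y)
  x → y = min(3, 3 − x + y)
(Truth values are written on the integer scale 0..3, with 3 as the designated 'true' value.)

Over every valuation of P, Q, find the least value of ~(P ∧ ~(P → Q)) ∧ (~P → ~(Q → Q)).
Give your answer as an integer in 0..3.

0

Take P = 0, Q = 0:
P → Q = 0 → 0 = 3
~(P → Q) = ~3 = 0
P ∧ ~(P → Q) = 0 ∧ 0 = 0
~(P ∧ ~(P → Q)) = ~0 = 3
~P = ~0 = 3
Q → Q = 0 → 0 = 3
~(Q → Q) = ~3 = 0
~P → ~(Q → Q) = 3 → 0 = 0
~(P ∧ ~(P → Q)) ∧ (~P → ~(Q → Q)) = 3 ∧ 0 = 0
No assignment yields a value below 0, so this is the minimum.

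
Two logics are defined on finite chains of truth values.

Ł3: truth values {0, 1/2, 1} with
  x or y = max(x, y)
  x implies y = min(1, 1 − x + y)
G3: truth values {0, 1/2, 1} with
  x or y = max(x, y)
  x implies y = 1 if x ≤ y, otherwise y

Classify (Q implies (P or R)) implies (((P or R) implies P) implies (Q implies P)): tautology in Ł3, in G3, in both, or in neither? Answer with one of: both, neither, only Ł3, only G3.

In Ł3: every assignment gives 1 — tautology.
In G3: every assignment gives 1 — tautology.

both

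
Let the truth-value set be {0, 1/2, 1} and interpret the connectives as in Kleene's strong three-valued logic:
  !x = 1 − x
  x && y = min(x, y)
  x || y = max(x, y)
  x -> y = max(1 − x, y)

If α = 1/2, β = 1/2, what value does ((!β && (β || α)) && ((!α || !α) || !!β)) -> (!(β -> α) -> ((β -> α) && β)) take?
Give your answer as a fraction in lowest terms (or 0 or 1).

1/2

!β = !1/2 = 1/2
β || α = 1/2 || 1/2 = 1/2
!β && (β || α) = 1/2 && 1/2 = 1/2
!α = !1/2 = 1/2
!α = !1/2 = 1/2
!α || !α = 1/2 || 1/2 = 1/2
!β = !1/2 = 1/2
!!β = !1/2 = 1/2
(!α || !α) || !!β = 1/2 || 1/2 = 1/2
(!β && (β || α)) && ((!α || !α) || !!β) = 1/2 && 1/2 = 1/2
β -> α = 1/2 -> 1/2 = 1/2
!(β -> α) = !1/2 = 1/2
β -> α = 1/2 -> 1/2 = 1/2
(β -> α) && β = 1/2 && 1/2 = 1/2
!(β -> α) -> ((β -> α) && β) = 1/2 -> 1/2 = 1/2
((!β && (β || α)) && ((!α || !α) || !!β)) -> (!(β -> α) -> ((β -> α) && β)) = 1/2 -> 1/2 = 1/2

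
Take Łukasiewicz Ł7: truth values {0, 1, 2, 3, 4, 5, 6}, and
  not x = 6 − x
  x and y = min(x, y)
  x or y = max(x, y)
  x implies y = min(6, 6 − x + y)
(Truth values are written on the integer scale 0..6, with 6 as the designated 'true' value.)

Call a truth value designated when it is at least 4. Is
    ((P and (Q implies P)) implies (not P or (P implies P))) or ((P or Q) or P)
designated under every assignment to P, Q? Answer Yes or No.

At P = 1, Q = 5, for instance:
Q implies P = 5 implies 1 = 2
P and (Q implies P) = 1 and 2 = 1
not P = not 1 = 5
P implies P = 1 implies 1 = 6
not P or (P implies P) = 5 or 6 = 6
(P and (Q implies P)) implies (not P or (P implies P)) = 1 implies 6 = 6
P or Q = 1 or 5 = 5
(P or Q) or P = 5 or 1 = 5
((P and (Q implies P)) implies (not P or (P implies P))) or ((P or Q) or P) = 6 or 5 = 6
and checking the remaining 48 assignments likewise gives ≥ 4 in every case.

Yes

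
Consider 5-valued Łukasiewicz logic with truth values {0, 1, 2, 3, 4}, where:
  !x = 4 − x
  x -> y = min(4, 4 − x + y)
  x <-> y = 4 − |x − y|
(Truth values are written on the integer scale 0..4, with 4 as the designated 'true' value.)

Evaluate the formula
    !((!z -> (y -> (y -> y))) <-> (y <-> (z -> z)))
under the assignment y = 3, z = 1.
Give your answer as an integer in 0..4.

1

!z = !1 = 3
y -> y = 3 -> 3 = 4
y -> (y -> y) = 3 -> 4 = 4
!z -> (y -> (y -> y)) = 3 -> 4 = 4
z -> z = 1 -> 1 = 4
y <-> (z -> z) = 3 <-> 4 = 3
(!z -> (y -> (y -> y))) <-> (y <-> (z -> z)) = 4 <-> 3 = 3
!((!z -> (y -> (y -> y))) <-> (y <-> (z -> z))) = !3 = 1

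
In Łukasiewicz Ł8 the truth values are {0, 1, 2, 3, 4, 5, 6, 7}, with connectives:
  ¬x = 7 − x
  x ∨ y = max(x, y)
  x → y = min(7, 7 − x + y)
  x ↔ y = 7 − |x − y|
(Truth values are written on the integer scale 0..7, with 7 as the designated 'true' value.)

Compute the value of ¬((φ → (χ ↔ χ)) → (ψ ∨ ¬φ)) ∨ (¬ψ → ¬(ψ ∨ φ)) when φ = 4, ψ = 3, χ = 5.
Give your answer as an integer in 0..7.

χ ↔ χ = 5 ↔ 5 = 7
φ → (χ ↔ χ) = 4 → 7 = 7
¬φ = ¬4 = 3
ψ ∨ ¬φ = 3 ∨ 3 = 3
(φ → (χ ↔ χ)) → (ψ ∨ ¬φ) = 7 → 3 = 3
¬((φ → (χ ↔ χ)) → (ψ ∨ ¬φ)) = ¬3 = 4
¬ψ = ¬3 = 4
ψ ∨ φ = 3 ∨ 4 = 4
¬(ψ ∨ φ) = ¬4 = 3
¬ψ → ¬(ψ ∨ φ) = 4 → 3 = 6
¬((φ → (χ ↔ χ)) → (ψ ∨ ¬φ)) ∨ (¬ψ → ¬(ψ ∨ φ)) = 4 ∨ 6 = 6

6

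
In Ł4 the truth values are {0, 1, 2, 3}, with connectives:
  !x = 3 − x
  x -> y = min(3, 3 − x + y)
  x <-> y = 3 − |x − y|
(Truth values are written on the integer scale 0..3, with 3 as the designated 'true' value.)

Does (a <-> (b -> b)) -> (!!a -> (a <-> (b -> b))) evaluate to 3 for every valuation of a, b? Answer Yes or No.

Yes

a = 0, b = 0 ↦ 3
a = 0, b = 1 ↦ 3
a = 0, b = 2 ↦ 3
a = 0, b = 3 ↦ 3
a = 1, b = 0 ↦ 3
a = 1, b = 1 ↦ 3
a = 1, b = 2 ↦ 3
a = 1, b = 3 ↦ 3
a = 2, b = 0 ↦ 3
a = 2, b = 1 ↦ 3
a = 2, b = 2 ↦ 3
a = 2, b = 3 ↦ 3
a = 3, b = 0 ↦ 3
a = 3, b = 1 ↦ 3
a = 3, b = 2 ↦ 3
a = 3, b = 3 ↦ 3
Every assignment gives a value ≥ 3.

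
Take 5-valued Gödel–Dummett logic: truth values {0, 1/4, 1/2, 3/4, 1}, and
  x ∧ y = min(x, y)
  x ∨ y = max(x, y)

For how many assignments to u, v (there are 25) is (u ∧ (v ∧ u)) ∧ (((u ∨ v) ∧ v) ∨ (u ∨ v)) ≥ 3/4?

4

value 1: 1 assignment (counts)
value 3/4: 3 assignments (counts)
value 1/2: 5 assignments
value 1/4: 7 assignments
value 0: 9 assignments
So 4 of the 25 assignments meet the threshold.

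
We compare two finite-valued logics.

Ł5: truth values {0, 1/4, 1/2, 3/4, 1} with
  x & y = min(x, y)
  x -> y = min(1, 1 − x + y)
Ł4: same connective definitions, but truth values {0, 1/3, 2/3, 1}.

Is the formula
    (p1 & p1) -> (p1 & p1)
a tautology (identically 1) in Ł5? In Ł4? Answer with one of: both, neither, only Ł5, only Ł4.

In Ł5: every assignment gives 1 — tautology.
In Ł4: every assignment gives 1 — tautology.

both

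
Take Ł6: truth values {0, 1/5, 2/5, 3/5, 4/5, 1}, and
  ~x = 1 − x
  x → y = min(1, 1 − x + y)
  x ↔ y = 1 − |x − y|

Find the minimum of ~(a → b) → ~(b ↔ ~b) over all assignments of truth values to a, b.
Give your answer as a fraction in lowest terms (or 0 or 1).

3/5

Take a = 1, b = 2/5:
a → b = 1 → 2/5 = 2/5
~(a → b) = ~2/5 = 3/5
~b = ~2/5 = 3/5
b ↔ ~b = 2/5 ↔ 3/5 = 4/5
~(b ↔ ~b) = ~4/5 = 1/5
~(a → b) → ~(b ↔ ~b) = 3/5 → 1/5 = 3/5
No assignment yields a value below 3/5, so this is the minimum.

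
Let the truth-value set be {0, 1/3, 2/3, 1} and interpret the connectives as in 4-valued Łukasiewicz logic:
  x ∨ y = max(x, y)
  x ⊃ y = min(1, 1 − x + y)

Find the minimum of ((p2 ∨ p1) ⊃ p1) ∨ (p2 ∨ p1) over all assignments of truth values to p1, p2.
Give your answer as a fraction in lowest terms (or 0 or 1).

Take p1 = 0, p2 = 1/3:
p2 ∨ p1 = 1/3 ∨ 0 = 1/3
(p2 ∨ p1) ⊃ p1 = 1/3 ⊃ 0 = 2/3
p2 ∨ p1 = 1/3 ∨ 0 = 1/3
((p2 ∨ p1) ⊃ p1) ∨ (p2 ∨ p1) = 2/3 ∨ 1/3 = 2/3
No assignment yields a value below 2/3, so this is the minimum.

2/3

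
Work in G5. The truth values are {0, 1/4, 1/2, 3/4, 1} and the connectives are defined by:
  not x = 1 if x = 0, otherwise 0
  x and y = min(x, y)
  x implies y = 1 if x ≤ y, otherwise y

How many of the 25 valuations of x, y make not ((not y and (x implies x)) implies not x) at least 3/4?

4

value 1: 4 assignments (counts)
value 0: 21 assignments
So 4 of the 25 assignments meet the threshold.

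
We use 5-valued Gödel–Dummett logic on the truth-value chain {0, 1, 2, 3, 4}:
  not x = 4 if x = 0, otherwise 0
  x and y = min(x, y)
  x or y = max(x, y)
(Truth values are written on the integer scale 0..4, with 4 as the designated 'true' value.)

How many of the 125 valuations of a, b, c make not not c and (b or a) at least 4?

36

value 4: 36 assignments (counts)
value 3: 28 assignments
value 2: 20 assignments
value 1: 12 assignments
value 0: 29 assignments
So 36 of the 125 assignments meet the threshold.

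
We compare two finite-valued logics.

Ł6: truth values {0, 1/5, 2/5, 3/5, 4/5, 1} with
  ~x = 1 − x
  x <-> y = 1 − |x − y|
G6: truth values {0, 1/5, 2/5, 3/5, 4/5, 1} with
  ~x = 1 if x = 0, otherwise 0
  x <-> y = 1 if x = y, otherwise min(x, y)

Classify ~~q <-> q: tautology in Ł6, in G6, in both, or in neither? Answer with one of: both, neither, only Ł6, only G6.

only Ł6

In Ł6: every assignment gives 1 — tautology.
In G6: at q = 1/5 the value is 1/5 — not a tautology.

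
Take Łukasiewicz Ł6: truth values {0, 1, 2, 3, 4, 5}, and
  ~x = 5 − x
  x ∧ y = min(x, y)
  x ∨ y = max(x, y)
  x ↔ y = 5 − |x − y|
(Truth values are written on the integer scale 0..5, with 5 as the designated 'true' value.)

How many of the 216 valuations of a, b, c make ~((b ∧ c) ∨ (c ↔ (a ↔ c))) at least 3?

54

value 5: 7 assignments (counts)
value 4: 15 assignments (counts)
value 3: 32 assignments (counts)
value 2: 42 assignments
value 1: 67 assignments
value 0: 53 assignments
So 54 of the 216 assignments meet the threshold.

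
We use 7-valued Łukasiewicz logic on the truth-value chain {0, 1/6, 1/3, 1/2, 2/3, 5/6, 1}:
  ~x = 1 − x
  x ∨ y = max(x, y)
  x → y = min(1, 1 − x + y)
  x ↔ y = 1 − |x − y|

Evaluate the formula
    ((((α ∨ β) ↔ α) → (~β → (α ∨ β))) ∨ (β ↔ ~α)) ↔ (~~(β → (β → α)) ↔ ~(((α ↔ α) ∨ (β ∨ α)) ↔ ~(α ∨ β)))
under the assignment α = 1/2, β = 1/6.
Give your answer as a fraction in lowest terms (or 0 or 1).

α ∨ β = 1/2 ∨ 1/6 = 1/2
(α ∨ β) ↔ α = 1/2 ↔ 1/2 = 1
~β = ~1/6 = 5/6
α ∨ β = 1/2 ∨ 1/6 = 1/2
~β → (α ∨ β) = 5/6 → 1/2 = 2/3
((α ∨ β) ↔ α) → (~β → (α ∨ β)) = 1 → 2/3 = 2/3
~α = ~1/2 = 1/2
β ↔ ~α = 1/6 ↔ 1/2 = 2/3
(((α ∨ β) ↔ α) → (~β → (α ∨ β))) ∨ (β ↔ ~α) = 2/3 ∨ 2/3 = 2/3
β → α = 1/6 → 1/2 = 1
β → (β → α) = 1/6 → 1 = 1
~(β → (β → α)) = ~1 = 0
~~(β → (β → α)) = ~0 = 1
α ↔ α = 1/2 ↔ 1/2 = 1
β ∨ α = 1/6 ∨ 1/2 = 1/2
(α ↔ α) ∨ (β ∨ α) = 1 ∨ 1/2 = 1
α ∨ β = 1/2 ∨ 1/6 = 1/2
~(α ∨ β) = ~1/2 = 1/2
((α ↔ α) ∨ (β ∨ α)) ↔ ~(α ∨ β) = 1 ↔ 1/2 = 1/2
~(((α ↔ α) ∨ (β ∨ α)) ↔ ~(α ∨ β)) = ~1/2 = 1/2
~~(β → (β → α)) ↔ ~(((α ↔ α) ∨ (β ∨ α)) ↔ ~(α ∨ β)) = 1 ↔ 1/2 = 1/2
((((α ∨ β) ↔ α) → (~β → (α ∨ β))) ∨ (β ↔ ~α)) ↔ (~~(β → (β → α)) ↔ ~(((α ↔ α) ∨ (β ∨ α)) ↔ ~(α ∨ β))) = 2/3 ↔ 1/2 = 5/6

5/6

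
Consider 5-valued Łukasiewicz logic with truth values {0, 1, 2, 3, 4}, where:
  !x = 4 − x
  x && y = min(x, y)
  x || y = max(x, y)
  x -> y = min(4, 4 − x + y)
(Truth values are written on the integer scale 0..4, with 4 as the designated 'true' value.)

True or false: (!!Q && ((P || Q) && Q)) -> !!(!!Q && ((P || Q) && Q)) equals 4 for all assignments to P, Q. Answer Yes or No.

At P = 0, Q = 3, for instance:
!Q = !3 = 1
!!Q = !1 = 3
P || Q = 0 || 3 = 3
(P || Q) && Q = 3 && 3 = 3
!!Q && ((P || Q) && Q) = 3 && 3 = 3
!(!!Q && ((P || Q) && Q)) = !3 = 1
!!(!!Q && ((P || Q) && Q)) = !1 = 3
(!!Q && ((P || Q) && Q)) -> !!(!!Q && ((P || Q) && Q)) = 3 -> 3 = 4
and checking the remaining 24 assignments likewise gives ≥ 4 in every case.

Yes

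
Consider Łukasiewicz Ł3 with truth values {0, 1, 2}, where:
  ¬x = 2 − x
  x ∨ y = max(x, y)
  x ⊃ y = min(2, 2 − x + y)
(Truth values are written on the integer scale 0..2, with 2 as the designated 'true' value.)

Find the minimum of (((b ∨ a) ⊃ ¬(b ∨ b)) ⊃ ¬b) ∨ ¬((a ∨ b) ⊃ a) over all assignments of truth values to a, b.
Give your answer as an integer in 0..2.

Take a = 0, b = 1:
b ∨ a = 1 ∨ 0 = 1
b ∨ b = 1 ∨ 1 = 1
¬(b ∨ b) = ¬1 = 1
(b ∨ a) ⊃ ¬(b ∨ b) = 1 ⊃ 1 = 2
¬b = ¬1 = 1
((b ∨ a) ⊃ ¬(b ∨ b)) ⊃ ¬b = 2 ⊃ 1 = 1
a ∨ b = 0 ∨ 1 = 1
(a ∨ b) ⊃ a = 1 ⊃ 0 = 1
¬((a ∨ b) ⊃ a) = ¬1 = 1
(((b ∨ a) ⊃ ¬(b ∨ b)) ⊃ ¬b) ∨ ¬((a ∨ b) ⊃ a) = 1 ∨ 1 = 1
No assignment yields a value below 1, so this is the minimum.

1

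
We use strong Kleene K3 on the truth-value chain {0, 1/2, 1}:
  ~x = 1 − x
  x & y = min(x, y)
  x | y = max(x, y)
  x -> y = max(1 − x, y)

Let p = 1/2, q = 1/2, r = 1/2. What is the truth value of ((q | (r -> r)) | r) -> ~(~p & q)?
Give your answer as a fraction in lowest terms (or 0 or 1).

r -> r = 1/2 -> 1/2 = 1/2
q | (r -> r) = 1/2 | 1/2 = 1/2
(q | (r -> r)) | r = 1/2 | 1/2 = 1/2
~p = ~1/2 = 1/2
~p & q = 1/2 & 1/2 = 1/2
~(~p & q) = ~1/2 = 1/2
((q | (r -> r)) | r) -> ~(~p & q) = 1/2 -> 1/2 = 1/2

1/2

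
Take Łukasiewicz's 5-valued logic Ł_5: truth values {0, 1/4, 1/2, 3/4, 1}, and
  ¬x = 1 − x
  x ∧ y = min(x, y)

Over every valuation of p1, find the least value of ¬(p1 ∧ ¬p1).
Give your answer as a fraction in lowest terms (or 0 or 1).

Take p1 = 1/2:
¬p1 = ¬1/2 = 1/2
p1 ∧ ¬p1 = 1/2 ∧ 1/2 = 1/2
¬(p1 ∧ ¬p1) = ¬1/2 = 1/2
No assignment yields a value below 1/2, so this is the minimum.

1/2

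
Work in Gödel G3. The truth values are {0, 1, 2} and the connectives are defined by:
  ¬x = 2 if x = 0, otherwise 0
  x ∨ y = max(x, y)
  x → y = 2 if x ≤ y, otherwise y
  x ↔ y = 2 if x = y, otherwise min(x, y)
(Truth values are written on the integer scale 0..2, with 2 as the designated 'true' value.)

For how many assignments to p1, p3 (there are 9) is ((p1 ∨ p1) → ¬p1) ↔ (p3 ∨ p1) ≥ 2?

1

p1 = 0, p3 = 0 ↦ 0  <
p1 = 0, p3 = 1 ↦ 1  <
p1 = 0, p3 = 2 ↦ 2  ≥
p1 = 1, p3 = 0 ↦ 0  <
p1 = 1, p3 = 1 ↦ 0  <
p1 = 1, p3 = 2 ↦ 0  <
p1 = 2, p3 = 0 ↦ 0  <
p1 = 2, p3 = 1 ↦ 0  <
p1 = 2, p3 = 2 ↦ 0  <
So 1 of the 9 assignments meets the threshold.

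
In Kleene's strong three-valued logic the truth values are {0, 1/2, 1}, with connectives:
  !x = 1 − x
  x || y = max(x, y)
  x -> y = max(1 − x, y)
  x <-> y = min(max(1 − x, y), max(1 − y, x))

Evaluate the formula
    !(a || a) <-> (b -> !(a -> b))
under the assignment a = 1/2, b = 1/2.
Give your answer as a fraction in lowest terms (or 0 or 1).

1/2

a || a = 1/2 || 1/2 = 1/2
!(a || a) = !1/2 = 1/2
a -> b = 1/2 -> 1/2 = 1/2
!(a -> b) = !1/2 = 1/2
b -> !(a -> b) = 1/2 -> 1/2 = 1/2
!(a || a) <-> (b -> !(a -> b)) = 1/2 <-> 1/2 = 1/2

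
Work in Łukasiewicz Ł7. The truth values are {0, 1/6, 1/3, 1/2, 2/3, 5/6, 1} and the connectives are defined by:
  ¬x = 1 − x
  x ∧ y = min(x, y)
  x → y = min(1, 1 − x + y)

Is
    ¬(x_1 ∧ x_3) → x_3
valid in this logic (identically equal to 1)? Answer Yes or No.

Counterexample: take x_1 = 0, x_3 = 0.
x_1 ∧ x_3 = 0 ∧ 0 = 0
¬(x_1 ∧ x_3) = ¬0 = 1
¬(x_1 ∧ x_3) → x_3 = 1 → 0 = 0
This gives 0 ≠ 1.

No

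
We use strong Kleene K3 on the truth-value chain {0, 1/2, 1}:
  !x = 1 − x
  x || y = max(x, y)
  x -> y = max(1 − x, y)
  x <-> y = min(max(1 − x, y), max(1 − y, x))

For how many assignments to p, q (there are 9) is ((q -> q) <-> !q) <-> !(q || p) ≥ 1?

p = 0, q = 0 ↦ 1  ≥
p = 0, q = 1/2 ↦ 1/2  <
p = 0, q = 1 ↦ 1  ≥
p = 1/2, q = 0 ↦ 1/2  <
p = 1/2, q = 1/2 ↦ 1/2  <
p = 1/2, q = 1 ↦ 1  ≥
p = 1, q = 0 ↦ 0  <
p = 1, q = 1/2 ↦ 1/2  <
p = 1, q = 1 ↦ 1  ≥
So 4 of the 9 assignments meet the threshold.

4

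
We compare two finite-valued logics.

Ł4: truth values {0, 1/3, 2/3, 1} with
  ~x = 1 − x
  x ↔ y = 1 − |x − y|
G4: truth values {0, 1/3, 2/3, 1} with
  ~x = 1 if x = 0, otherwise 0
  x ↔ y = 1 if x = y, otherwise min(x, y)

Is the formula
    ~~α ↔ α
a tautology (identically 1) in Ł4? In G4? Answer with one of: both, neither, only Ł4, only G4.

only Ł4

In Ł4: every assignment gives 1 — tautology.
In G4: at α = 1/3 the value is 1/3 — not a tautology.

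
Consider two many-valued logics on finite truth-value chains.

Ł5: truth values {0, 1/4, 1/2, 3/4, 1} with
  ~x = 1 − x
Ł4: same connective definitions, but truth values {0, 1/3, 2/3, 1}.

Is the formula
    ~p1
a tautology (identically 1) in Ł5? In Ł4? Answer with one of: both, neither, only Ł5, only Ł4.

In Ł5: at p1 = 1/4 the value is 3/4 — not a tautology.
In Ł4: at p1 = 1/3 the value is 2/3 — not a tautology.

neither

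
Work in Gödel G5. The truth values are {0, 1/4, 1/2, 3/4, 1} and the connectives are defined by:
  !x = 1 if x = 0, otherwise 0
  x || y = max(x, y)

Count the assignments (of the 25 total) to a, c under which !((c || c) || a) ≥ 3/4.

1

value 1: 1 assignment (counts)
value 0: 24 assignments
So 1 of the 25 assignments meets the threshold.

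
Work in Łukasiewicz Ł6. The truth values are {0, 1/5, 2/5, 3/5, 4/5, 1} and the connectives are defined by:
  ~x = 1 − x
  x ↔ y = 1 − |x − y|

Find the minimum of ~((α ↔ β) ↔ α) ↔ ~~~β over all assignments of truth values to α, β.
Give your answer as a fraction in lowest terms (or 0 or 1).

1/5

Take α = 2/5, β = 0:
α ↔ β = 2/5 ↔ 0 = 3/5
(α ↔ β) ↔ α = 3/5 ↔ 2/5 = 4/5
~((α ↔ β) ↔ α) = ~4/5 = 1/5
~β = ~0 = 1
~~β = ~1 = 0
~~~β = ~0 = 1
~((α ↔ β) ↔ α) ↔ ~~~β = 1/5 ↔ 1 = 1/5
No assignment yields a value below 1/5, so this is the minimum.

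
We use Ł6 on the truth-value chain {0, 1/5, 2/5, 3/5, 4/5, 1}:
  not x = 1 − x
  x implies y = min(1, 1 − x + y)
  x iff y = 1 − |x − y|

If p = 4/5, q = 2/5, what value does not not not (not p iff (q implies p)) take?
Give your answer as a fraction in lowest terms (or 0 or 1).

4/5

not p = not 4/5 = 1/5
q implies p = 2/5 implies 4/5 = 1
not p iff (q implies p) = 1/5 iff 1 = 1/5
not (not p iff (q implies p)) = not 1/5 = 4/5
not not (not p iff (q implies p)) = not 4/5 = 1/5
not not not (not p iff (q implies p)) = not 1/5 = 4/5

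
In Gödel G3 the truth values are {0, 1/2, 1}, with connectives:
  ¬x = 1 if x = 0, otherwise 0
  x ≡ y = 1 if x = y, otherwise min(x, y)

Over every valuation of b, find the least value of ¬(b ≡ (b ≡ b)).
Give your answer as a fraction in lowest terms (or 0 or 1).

0

Take b = 1/2:
b ≡ b = 1/2 ≡ 1/2 = 1
b ≡ (b ≡ b) = 1/2 ≡ 1 = 1/2
¬(b ≡ (b ≡ b)) = ¬1/2 = 0
No assignment yields a value below 0, so this is the minimum.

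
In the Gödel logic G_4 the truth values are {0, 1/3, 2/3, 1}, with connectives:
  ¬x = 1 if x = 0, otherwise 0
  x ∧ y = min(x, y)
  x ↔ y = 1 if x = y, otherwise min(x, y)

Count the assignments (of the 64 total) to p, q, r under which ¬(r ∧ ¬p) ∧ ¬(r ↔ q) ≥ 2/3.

21

value 1: 21 assignments (counts)
value 0: 43 assignments
So 21 of the 64 assignments meet the threshold.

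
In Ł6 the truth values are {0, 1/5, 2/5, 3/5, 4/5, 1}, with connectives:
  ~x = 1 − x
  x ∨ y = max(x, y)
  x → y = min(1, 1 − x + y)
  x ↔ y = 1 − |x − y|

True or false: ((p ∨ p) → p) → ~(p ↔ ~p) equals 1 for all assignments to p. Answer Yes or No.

Counterexample: take p = 1/5.
p ∨ p = 1/5 ∨ 1/5 = 1/5
(p ∨ p) → p = 1/5 → 1/5 = 1
~p = ~1/5 = 4/5
p ↔ ~p = 1/5 ↔ 4/5 = 2/5
~(p ↔ ~p) = ~2/5 = 3/5
((p ∨ p) → p) → ~(p ↔ ~p) = 1 → 3/5 = 3/5
This gives 3/5 ≠ 1.

No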